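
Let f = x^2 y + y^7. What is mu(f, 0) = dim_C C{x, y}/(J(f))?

The Hessian of f at 0 is [[0, 0], [0, 0]] with rank 0, so corank 2. A Groebner basis of the Jacobian ideal J(f) in C{x,y} is {x^2/7 + y^6, x^3, x*y}; counting standard monomials gives mu = 8. Corank 2; j^3 = x^2*y has shape L^2 M (L != M), so D-series; mu = 8 gives D_8.

8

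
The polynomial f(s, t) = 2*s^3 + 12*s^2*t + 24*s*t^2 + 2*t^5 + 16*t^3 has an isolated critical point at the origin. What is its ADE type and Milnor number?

Type E_{8}, Milnor number mu = 8.

The Hessian of f at 0 is [[0, 0], [0, 0]] with rank 0, so corank 2. A Groebner basis of the Jacobian ideal J(f) in C{s,t} is {t^4, s^2 + 4*s*t + 4*t^2}; counting standard monomials gives mu = 8. Corank 2; j^3 = 2*(s + 2*t)^3 is a perfect cube, so E-series; the 5-jet and mu = 8 give E_8.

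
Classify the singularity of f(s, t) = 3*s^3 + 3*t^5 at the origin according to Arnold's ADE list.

E_{8}

The Hessian of f at 0 has rank 0. Corank 2; j^3 = 3*s^3 is a perfect cube, so E-series; the 5-jet and mu = 8 give E_8.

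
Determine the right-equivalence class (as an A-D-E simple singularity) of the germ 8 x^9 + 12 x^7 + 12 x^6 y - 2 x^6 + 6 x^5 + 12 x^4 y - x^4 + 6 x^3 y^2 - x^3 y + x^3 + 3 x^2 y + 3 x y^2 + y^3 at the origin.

E7

The Hessian of f at 0 is [[0, 0], [0, 0]] with rank 0, so corank 2. A Groebner basis of the Jacobian ideal J(f) in C{x,y} is {3*x^2 + 6*x*y + y^4 + y^3 + 3*y^2, x^3 - 3*x^2 - 6*x*y - 3*y^2, x^2*y + 3*x^2 + 6*x*y + 3*y^2, -2*x^2 + x*y^2 - 4*x*y + y^3/3 - 2*y^2}; counting standard monomials gives mu = 7. Corank 2; j^3 = (x + y)^3 is a perfect cube, so E-series; the 4-jet and mu = 7 give E_7.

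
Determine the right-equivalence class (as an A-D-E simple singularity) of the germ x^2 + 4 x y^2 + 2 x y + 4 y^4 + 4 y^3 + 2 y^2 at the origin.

A_{1}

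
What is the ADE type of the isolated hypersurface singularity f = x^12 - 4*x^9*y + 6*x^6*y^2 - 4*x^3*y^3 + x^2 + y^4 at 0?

A3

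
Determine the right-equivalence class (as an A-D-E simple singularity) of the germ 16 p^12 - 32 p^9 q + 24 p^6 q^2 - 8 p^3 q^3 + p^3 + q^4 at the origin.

The Hessian of f at 0 has rank 0. Corank 2; j^3 = p^3 is a perfect cube, so E-series; the 4-jet and mu = 6 give E_6.

E_{6}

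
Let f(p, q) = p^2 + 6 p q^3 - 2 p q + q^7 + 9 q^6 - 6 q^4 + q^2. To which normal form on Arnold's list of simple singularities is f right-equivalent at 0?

The Hessian of f at 0 has rank 1. Corank 1: A-series; mu = 6 gives A_6.

A_{6}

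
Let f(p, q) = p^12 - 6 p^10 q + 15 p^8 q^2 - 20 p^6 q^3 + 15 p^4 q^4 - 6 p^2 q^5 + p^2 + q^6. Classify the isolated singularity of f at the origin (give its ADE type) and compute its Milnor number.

Type A_{5}, Milnor number mu = 5.

The Hessian of f at 0 is [[2, 0], [0, 0]] with rank 1, so corank 1. A Groebner basis of the Jacobian ideal J(f) in C{p,q} is {q^5, p}; counting standard monomials gives mu = 5. Corank 1: A-series; mu = 5 gives A_5.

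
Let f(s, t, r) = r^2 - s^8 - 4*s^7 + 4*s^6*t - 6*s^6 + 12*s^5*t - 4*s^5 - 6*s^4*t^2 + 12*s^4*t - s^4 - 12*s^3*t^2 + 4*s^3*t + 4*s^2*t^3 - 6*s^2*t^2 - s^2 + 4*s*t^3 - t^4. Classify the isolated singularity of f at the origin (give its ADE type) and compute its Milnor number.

Type A_3, Milnor number mu = 3.

The Hessian of f at 0 has rank 2. Corank 1: A-series; mu = 3 gives A_3.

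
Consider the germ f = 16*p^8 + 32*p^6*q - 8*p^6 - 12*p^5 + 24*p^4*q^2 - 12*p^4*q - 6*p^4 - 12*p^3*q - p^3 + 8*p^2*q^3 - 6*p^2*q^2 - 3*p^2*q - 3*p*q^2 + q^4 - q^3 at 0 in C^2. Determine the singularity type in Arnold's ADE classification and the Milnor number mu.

Type E6, Milnor number mu = 6.

The Hessian of f at 0 is [[0, 0], [0, 0]] with rank 0, so corank 2. A Groebner basis of the Jacobian ideal J(f) in C{p,q} is {p^3 + 3*p^2/4 + 3*p*q/2 + 3*q^2/4, p^2*q - p^2/2 - p*q - q^2/2, p^2/4 + p*q^2 + p*q/2 + q^2/4, q^3}; counting standard monomials gives mu = 6. Corank 2; j^3 = -(p + q)^3 is a perfect cube, so E-series; the 4-jet and mu = 6 give E_6.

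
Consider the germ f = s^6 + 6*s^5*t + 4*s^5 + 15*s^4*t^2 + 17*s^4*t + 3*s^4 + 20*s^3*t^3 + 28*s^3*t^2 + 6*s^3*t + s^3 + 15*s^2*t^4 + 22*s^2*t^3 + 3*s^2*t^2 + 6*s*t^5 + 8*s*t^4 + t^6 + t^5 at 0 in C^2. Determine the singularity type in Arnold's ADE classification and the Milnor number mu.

Type E_{8}, Milnor number mu = 8.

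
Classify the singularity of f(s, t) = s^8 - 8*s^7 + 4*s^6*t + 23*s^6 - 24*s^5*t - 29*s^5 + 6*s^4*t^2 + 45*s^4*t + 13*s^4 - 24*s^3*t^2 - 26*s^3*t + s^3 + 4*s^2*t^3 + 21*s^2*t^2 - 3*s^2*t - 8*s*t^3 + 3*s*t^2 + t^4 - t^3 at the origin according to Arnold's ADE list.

E_6

The Hessian of f at 0 has rank 0. Corank 2; j^3 = (s - t)^3 is a perfect cube, so E-series; the 4-jet and mu = 6 give E_6.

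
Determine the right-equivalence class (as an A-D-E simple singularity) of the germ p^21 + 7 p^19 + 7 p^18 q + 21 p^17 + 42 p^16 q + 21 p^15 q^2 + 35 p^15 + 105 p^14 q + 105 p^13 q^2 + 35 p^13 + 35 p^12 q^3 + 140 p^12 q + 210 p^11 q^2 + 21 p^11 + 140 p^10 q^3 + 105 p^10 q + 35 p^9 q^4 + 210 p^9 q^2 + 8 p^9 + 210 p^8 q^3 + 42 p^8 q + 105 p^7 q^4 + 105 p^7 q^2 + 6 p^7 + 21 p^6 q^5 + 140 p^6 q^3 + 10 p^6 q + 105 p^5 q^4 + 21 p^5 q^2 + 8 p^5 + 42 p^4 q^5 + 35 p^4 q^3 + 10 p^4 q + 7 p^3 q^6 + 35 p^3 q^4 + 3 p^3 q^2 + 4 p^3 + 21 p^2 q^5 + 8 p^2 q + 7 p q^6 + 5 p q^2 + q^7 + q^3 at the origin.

D8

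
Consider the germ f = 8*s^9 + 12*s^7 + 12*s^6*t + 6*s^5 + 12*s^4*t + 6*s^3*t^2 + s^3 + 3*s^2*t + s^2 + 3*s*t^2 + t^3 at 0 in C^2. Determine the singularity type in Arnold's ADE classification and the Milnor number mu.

Type A2, Milnor number mu = 2.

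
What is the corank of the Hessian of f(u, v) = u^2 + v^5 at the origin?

1

The Hessian at 0 is [[2, 0], [0, 0]] of rank 1; hence corank 1.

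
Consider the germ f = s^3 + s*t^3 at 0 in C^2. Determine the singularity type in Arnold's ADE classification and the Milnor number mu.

Type E7, Milnor number mu = 7.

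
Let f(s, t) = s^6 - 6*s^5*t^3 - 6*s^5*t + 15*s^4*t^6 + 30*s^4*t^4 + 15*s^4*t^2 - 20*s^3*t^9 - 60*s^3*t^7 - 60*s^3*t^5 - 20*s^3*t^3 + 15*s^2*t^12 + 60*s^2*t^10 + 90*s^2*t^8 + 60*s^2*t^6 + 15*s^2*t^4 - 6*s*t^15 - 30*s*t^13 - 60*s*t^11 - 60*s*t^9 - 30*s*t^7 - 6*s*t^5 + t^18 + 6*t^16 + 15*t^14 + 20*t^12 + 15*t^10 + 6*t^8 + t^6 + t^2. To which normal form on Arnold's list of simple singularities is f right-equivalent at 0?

The Hessian of f at 0 is [[0, 0], [0, 2]] with rank 1, so corank 1. A Groebner basis of the Jacobian ideal J(f) in C{s,t} is {s^5, t}; counting standard monomials gives mu = 5. Corank 1: A-series; mu = 5 gives A_5.

A_5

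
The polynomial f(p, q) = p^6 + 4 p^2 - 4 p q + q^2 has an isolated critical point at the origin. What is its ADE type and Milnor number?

The Hessian of f at 0 has rank 1. Corank 1: A-series; mu = 5 gives A_5.

Type A5, Milnor number mu = 5.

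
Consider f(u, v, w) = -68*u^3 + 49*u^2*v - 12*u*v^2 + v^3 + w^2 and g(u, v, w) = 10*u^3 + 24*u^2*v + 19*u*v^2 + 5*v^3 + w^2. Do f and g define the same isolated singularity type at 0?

Yes.

The Hessian of f at 0 is [[0, 0, 0], [0, 0, 0], [0, 0, 2]] with rank 1, so corank 2. A Groebner basis of the Jacobian ideal J(f) in C{u,v,w} is {v^3, u^2 - 3*v^2/47, u*v - 12*v^2/47, w}; counting standard monomials gives mu = 4. Corank 2; j^3 = -(4*u - v)*(17*u^2 - 8*u*v + v^2) splits into three distinct lines over C (the quadratic factor has nonzero discriminant), so D_4. The Hessian of g at 0 is [[0, 0, 0], [0, 0, 0], [0, 0, 2]] with rank 1, so corank 2. A Groebner basis of the Jacobian ideal J(g) in C{u,v,w} is {v^3, u^2 - v^2/6, u*v + v^2/2, w}; counting standard monomials gives mu = 4. Corank 2; j^3 = (u + v)*(10*u^2 + 14*u*v + 5*v^2) splits into three distinct lines over C (the quadratic factor has nonzero discriminant), so D_4. Both have type D_4, hence right-equivalent.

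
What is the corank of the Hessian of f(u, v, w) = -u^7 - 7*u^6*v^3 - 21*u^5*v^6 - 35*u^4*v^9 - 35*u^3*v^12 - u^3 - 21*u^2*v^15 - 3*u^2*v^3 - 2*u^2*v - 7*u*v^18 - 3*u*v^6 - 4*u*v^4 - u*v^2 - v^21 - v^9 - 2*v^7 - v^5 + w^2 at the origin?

Hessian at 0 has rank 1.

2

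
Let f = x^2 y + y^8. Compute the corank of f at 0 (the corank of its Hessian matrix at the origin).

Hessian at 0 has rank 0.

2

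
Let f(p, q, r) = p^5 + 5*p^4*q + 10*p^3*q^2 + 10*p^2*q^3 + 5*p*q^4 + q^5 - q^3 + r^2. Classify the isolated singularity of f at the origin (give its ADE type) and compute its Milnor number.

The Hessian of f at 0 has rank 1. Corank 2; j^3 = -q^3 is a perfect cube, so E-series; the 5-jet and mu = 8 give E_8.

Type E_{8}, Milnor number mu = 8.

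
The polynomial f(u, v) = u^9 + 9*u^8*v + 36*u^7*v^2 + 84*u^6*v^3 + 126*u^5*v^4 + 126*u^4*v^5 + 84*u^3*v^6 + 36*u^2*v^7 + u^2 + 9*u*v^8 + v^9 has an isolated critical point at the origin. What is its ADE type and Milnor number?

Type A_{8}, Milnor number mu = 8.

The Hessian of f at 0 is [[2, 0], [0, 0]] with rank 1, so corank 1. A Groebner basis of the Jacobian ideal J(f) in C{u,v} is {v^8, u}; counting standard monomials gives mu = 8. Corank 1: A-series; mu = 8 gives A_8.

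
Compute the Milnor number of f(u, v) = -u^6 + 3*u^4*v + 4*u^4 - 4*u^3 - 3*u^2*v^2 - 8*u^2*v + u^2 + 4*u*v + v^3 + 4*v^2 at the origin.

The Hessian of f at 0 has rank 1. Corank 1: A-series; mu = 2 gives A_2.

2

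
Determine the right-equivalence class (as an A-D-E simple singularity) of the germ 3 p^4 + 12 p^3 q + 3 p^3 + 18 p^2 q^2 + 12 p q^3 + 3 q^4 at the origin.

E_{6}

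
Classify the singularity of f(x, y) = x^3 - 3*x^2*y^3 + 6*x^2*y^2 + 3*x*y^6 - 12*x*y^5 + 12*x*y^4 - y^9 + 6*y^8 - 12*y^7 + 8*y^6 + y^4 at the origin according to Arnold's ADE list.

The Hessian of f at 0 is [[0, 0], [0, 0]] with rank 0, so corank 2. A Groebner basis of the Jacobian ideal J(f) in C{x,y} is {x^3, x^2*y, x^2/4 + x*y^2, y^3}; counting standard monomials gives mu = 6. Corank 2; j^3 = x^3 is a perfect cube, so E-series; the 4-jet and mu = 6 give E_6.

E6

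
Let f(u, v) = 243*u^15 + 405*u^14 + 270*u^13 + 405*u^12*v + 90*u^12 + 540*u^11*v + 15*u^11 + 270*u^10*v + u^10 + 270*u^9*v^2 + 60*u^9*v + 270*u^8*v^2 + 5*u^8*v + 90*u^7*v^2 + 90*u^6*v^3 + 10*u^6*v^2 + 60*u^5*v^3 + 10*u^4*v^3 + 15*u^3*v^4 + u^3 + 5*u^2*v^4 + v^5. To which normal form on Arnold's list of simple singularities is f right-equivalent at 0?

The Hessian of f at 0 has rank 0. Corank 2; j^3 = u^3 is a perfect cube, so E-series; the 5-jet and mu = 8 give E_8.

E_{8}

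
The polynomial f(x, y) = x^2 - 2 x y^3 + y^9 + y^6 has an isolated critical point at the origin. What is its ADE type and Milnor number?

The Hessian of f at 0 has rank 1. Corank 1: A-series; mu = 8 gives A_8.

Type A_8, Milnor number mu = 8.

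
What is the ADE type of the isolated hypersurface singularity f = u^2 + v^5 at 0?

A4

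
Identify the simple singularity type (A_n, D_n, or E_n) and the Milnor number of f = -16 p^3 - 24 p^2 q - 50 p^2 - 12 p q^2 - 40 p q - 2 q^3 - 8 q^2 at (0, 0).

Type A_2, Milnor number mu = 2.

The Hessian of f at 0 has rank 1. Corank 1: A-series; mu = 2 gives A_2.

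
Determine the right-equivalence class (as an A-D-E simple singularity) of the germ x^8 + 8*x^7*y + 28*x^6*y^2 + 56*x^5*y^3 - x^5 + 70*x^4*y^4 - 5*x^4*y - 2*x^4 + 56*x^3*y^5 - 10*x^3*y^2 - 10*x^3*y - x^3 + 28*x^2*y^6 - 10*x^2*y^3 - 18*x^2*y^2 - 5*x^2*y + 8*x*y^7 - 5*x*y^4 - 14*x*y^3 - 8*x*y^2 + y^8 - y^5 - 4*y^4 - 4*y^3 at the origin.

D_9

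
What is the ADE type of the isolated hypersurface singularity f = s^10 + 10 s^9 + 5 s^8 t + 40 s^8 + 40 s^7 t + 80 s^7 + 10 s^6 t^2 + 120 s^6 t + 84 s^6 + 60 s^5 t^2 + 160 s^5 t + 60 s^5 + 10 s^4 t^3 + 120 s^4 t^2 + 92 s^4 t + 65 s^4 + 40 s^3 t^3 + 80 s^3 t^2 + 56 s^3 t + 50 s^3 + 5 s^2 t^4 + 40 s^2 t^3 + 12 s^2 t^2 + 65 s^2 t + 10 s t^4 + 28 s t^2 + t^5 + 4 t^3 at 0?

D_{6}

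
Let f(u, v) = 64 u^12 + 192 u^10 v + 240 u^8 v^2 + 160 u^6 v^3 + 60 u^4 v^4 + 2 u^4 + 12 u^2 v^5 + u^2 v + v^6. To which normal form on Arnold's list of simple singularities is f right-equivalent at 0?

D_{7}

The Hessian of f at 0 is [[0, 0], [0, 0]] with rank 0, so corank 2. A Groebner basis of the Jacobian ideal J(f) in C{u,v} is {u^2/6 + v^5, u^3, u*v}; counting standard monomials gives mu = 7. Corank 2; j^3 = u^2*v has shape L^2 M (L != M), so D-series; mu = 7 gives D_7.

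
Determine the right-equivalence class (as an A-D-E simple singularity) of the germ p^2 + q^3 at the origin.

A_2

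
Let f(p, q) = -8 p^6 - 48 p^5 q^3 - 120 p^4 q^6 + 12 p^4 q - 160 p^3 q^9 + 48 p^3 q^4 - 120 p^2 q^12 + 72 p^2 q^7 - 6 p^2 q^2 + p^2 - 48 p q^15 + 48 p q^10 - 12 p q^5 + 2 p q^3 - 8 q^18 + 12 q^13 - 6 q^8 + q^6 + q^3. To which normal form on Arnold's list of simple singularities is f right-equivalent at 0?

A_{2}

The Hessian of f at 0 is [[2, 0], [0, 0]] with rank 1, so corank 1. A Groebner basis of the Jacobian ideal J(f) in C{p,q} is {q^2, p}; counting standard monomials gives mu = 2. Corank 1: A-series; mu = 2 gives A_2.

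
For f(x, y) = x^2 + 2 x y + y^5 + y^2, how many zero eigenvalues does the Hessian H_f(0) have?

1

The Hessian at 0 is [[2, 2], [2, 2]] of rank 1; hence corank 1.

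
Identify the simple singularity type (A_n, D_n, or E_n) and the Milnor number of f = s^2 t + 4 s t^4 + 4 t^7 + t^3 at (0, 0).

Type D_{4}, Milnor number mu = 4.

The Hessian of f at 0 has rank 0. Corank 2; j^3 = t*(s^2 + t^2) splits into three distinct lines over C (the quadratic factor has nonzero discriminant), so D_4.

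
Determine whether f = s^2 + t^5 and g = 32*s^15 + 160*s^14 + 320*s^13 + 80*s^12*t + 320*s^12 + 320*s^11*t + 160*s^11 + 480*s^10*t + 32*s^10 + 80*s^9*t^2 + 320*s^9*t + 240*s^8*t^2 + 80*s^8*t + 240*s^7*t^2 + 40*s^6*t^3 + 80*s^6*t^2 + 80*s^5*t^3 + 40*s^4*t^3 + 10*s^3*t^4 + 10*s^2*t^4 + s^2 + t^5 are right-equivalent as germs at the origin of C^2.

Yes.

The Hessian of f at 0 has rank 1. Corank 1: A-series; mu = 4 gives A_4. The Hessian of g at 0 has rank 1. Corank 1: A-series; mu = 4 gives A_4. Both have type A_4, hence right-equivalent.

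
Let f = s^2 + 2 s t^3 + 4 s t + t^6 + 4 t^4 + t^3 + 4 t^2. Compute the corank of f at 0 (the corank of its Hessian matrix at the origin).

1

Hessian at 0 has rank 1.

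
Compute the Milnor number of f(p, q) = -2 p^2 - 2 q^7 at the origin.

6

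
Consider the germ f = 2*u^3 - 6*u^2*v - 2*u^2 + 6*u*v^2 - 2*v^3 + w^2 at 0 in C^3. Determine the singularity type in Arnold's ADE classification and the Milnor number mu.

Type A_{2}, Milnor number mu = 2.

The Hessian of f at 0 has rank 2. Corank 1: A-series; mu = 2 gives A_2.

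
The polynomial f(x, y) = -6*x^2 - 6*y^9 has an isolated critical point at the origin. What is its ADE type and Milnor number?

The Hessian of f at 0 has rank 1. Corank 1: A-series; mu = 8 gives A_8.

Type A_8, Milnor number mu = 8.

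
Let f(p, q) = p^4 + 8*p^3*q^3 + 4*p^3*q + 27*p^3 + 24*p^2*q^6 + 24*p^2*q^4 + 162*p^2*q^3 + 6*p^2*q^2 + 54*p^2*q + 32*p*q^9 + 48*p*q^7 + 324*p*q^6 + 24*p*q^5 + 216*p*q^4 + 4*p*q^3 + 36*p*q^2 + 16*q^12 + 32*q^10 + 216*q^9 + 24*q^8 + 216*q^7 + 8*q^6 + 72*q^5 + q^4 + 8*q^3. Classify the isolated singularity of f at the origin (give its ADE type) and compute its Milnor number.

The Hessian of f at 0 is [[0, 0], [0, 0]] with rank 0, so corank 2. A Groebner basis of the Jacobian ideal J(f) in C{p,q} is {q^4, p*q^2 + 7*q^3/9, p^2 + 4*p*q/3 + 4*q^2/9}; counting standard monomials gives mu = 6. Corank 2; j^3 = (3*p + 2*q)^3 is a perfect cube, so E-series; the 4-jet and mu = 6 give E_6.

Type E_6, Milnor number mu = 6.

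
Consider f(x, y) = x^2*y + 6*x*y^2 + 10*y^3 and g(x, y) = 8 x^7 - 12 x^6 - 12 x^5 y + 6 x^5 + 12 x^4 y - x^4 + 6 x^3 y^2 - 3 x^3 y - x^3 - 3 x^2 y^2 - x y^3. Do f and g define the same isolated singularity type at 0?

No.

The Hessian of f at 0 has rank 0. Corank 2; j^3 = y*(x^2 + 6*x*y + 10*y^2) splits into three distinct lines over C (the quadratic factor has nonzero discriminant), so D_4. The Hessian of g at 0 has rank 0. Corank 2; j^3 = -x^3 is a perfect cube, so E-series; the 4-jet and mu = 7 give E_7. f is D_4 but g is E_7, hence not right-equivalent.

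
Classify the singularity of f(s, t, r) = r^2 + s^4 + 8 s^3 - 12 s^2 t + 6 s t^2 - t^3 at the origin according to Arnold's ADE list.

E6

The Hessian of f at 0 has rank 1. Corank 2; j^3 = (2*s - t)^3 is a perfect cube, so E-series; the 4-jet and mu = 6 give E_6.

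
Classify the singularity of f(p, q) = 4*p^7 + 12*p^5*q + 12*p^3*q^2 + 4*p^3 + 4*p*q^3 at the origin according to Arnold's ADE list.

E_7

The Hessian of f at 0 has rank 0. Corank 2; j^3 = 4*p^3 is a perfect cube, so E-series; the 4-jet and mu = 7 give E_7.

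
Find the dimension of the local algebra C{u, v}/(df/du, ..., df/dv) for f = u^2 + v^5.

4

The Hessian of f at 0 has rank 1. Corank 1: A-series; mu = 4 gives A_4.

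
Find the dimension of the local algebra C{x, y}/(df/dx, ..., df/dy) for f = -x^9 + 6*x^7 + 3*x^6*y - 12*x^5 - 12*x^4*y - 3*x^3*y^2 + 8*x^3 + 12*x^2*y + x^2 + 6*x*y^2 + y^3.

2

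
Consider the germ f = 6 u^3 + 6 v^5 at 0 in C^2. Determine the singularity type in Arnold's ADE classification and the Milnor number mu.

The Hessian of f at 0 is [[0, 0], [0, 0]] with rank 0, so corank 2. A Groebner basis of the Jacobian ideal J(f) in C{u,v} is {v^4, u^2}; counting standard monomials gives mu = 8. Corank 2; j^3 = 6*u^3 is a perfect cube, so E-series; the 5-jet and mu = 8 give E_8.

Type E_{8}, Milnor number mu = 8.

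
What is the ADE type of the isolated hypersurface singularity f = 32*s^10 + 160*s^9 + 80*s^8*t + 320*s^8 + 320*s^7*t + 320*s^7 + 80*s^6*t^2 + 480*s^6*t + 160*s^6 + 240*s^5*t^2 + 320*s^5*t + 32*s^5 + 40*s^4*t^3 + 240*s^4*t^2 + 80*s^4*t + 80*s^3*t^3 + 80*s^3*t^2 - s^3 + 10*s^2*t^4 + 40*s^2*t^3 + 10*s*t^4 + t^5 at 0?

The Hessian of f at 0 has rank 0. Corank 2; j^3 = -s^3 is a perfect cube, so E-series; the 5-jet and mu = 8 give E_8.

E8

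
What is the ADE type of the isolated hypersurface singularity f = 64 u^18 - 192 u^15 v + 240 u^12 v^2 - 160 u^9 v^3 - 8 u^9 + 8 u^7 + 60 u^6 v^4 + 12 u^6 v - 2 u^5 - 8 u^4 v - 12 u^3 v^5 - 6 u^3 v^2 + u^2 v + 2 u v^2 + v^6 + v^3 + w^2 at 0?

D_{7}

The Hessian of f at 0 is [[0, 0, 0], [0, 0, 0], [0, 0, 2]] with rank 1, so corank 2. A Groebner basis of the Jacobian ideal J(f) in C{u,v,w} is {u*v/2 + v^4 + v^2/2, u^3 - u^2 - 2*u*v + v^3 - v^2, u^2*v + 2*u^2/3 + 4*u*v/3 - v^3 + 2*v^2/3, -u^2/3 + u*v^2 - 2*u*v/3 + v^3 - v^2/3, w}; counting standard monomials gives mu = 7. Corank 2; j^3 = v*(u + v)^2 has shape L^2 M (L != M), so D-series; mu = 7 gives D_7.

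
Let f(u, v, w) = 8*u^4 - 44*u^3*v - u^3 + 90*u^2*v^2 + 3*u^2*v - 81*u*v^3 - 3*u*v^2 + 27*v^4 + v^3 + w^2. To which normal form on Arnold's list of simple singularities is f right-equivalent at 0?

E7

The Hessian of f at 0 is [[0, 0, 0], [0, 0, 0], [0, 0, 2]] with rank 1, so corank 2. A Groebner basis of the Jacobian ideal J(f) in C{u,v,w} is {3*u^2/4 - 3*u*v/2 + v^4 + v^3/4 + 3*v^2/4, u^3 - 15*u^2/4 + 15*u*v/2 - 9*v^3/4 - 15*v^2/4, u^2*v - 9*u^2/4 + 9*u*v/2 - 7*v^3/4 - 9*v^2/4, -u^2 + u*v^2 + 2*u*v - 4*v^3/3 - v^2, w}; counting standard monomials gives mu = 7. Corank 2; j^3 = -(u - v)^3 is a perfect cube, so E-series; the 4-jet and mu = 7 give E_7.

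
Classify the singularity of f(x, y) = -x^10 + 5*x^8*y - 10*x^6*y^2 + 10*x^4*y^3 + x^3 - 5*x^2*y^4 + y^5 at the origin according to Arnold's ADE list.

The Hessian of f at 0 has rank 0. Corank 2; j^3 = x^3 is a perfect cube, so E-series; the 5-jet and mu = 8 give E_8.

E_8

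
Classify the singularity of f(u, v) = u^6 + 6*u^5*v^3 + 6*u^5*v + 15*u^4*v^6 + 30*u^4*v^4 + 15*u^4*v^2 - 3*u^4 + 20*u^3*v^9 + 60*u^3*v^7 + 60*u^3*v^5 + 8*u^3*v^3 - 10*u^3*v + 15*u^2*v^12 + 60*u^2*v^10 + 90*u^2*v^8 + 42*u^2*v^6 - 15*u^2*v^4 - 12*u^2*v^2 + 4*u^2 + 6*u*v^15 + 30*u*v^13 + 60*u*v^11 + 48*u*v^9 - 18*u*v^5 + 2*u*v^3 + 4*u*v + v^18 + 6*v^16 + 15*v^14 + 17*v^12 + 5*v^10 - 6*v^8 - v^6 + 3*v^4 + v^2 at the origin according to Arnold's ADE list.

A_{3}

The Hessian of f at 0 has rank 1. Corank 1: A-series; mu = 3 gives A_3.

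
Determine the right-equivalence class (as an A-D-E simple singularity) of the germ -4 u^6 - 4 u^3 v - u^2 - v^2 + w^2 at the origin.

The Hessian of f at 0 has rank 3. Corank 0: nondegenerate Morse point, so A_1.

A_{1}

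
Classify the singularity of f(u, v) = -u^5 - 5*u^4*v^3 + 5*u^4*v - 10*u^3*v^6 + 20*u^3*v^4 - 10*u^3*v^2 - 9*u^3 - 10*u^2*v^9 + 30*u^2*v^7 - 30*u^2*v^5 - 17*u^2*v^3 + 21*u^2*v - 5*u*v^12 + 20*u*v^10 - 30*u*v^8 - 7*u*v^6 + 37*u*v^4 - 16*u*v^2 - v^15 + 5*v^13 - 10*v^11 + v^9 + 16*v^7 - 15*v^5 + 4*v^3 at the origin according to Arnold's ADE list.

D6

The Hessian of f at 0 is [[0, 0], [0, 0]] with rank 0, so corank 2. A Groebner basis of the Jacobian ideal J(f) in C{u,v} is {243*u*v/248 + v^4 - 81*v^2/124, u*v^2 - 2*v^3/3, u^2 - 997*u*v/744 + 167*v^2/372}; counting standard monomials gives mu = 6. Corank 2; j^3 = -(u - v)*(3*u - 2*v)^2 has shape L^2 M (L != M), so D-series; mu = 6 gives D_6.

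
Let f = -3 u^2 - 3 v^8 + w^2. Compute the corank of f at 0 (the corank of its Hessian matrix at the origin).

1

Hessian at 0 has rank 2.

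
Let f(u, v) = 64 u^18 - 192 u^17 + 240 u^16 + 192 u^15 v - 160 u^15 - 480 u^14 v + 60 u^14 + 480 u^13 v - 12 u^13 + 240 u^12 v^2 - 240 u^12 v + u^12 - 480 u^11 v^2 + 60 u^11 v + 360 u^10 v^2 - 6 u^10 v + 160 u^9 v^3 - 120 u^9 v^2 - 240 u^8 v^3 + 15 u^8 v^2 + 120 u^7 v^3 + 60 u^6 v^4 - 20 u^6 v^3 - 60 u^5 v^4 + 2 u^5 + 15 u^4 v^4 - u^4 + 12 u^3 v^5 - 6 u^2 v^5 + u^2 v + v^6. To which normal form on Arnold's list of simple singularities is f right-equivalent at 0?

D_7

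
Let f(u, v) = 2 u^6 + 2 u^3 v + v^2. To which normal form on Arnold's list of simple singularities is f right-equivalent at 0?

A_{5}

The Hessian of f at 0 has rank 1. Corank 1: A-series; mu = 5 gives A_5.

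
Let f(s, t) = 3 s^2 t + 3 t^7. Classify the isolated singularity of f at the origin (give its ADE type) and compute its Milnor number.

The Hessian of f at 0 is [[0, 0], [0, 0]] with rank 0, so corank 2. A Groebner basis of the Jacobian ideal J(f) in C{s,t} is {s^2/7 + t^6, s^3, s*t}; counting standard monomials gives mu = 8. Corank 2; j^3 = 3*s^2*t has shape L^2 M (L != M), so D-series; mu = 8 gives D_8.

Type D8, Milnor number mu = 8.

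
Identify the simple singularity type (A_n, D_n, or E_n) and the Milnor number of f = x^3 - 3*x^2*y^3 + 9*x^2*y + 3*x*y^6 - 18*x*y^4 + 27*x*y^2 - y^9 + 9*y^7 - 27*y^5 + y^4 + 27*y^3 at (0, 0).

Type E6, Milnor number mu = 6.

The Hessian of f at 0 has rank 0. Corank 2; j^3 = (x + 3*y)^3 is a perfect cube, so E-series; the 4-jet and mu = 6 give E_6.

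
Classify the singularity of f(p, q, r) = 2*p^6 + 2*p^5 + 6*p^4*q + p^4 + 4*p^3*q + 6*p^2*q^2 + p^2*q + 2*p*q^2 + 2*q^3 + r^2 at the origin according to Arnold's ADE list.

D_{4}

The Hessian of f at 0 has rank 1. Corank 2; j^3 = q*(p^2 + 2*p*q + 2*q^2) splits into three distinct lines over C (the quadratic factor has nonzero discriminant), so D_4.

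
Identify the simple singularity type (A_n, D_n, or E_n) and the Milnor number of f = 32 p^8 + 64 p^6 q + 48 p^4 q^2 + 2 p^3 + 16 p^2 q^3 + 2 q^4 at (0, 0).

The Hessian of f at 0 has rank 0. Corank 2; j^3 = 2*p^3 is a perfect cube, so E-series; the 4-jet and mu = 6 give E_6.

Type E_{6}, Milnor number mu = 6.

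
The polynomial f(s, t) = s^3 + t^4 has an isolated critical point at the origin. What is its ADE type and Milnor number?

The Hessian of f at 0 is [[0, 0], [0, 0]] with rank 0, so corank 2. A Groebner basis of the Jacobian ideal J(f) in C{s,t} is {t^3, s^2}; counting standard monomials gives mu = 6. Corank 2; j^3 = s^3 is a perfect cube, so E-series; the 4-jet and mu = 6 give E_6.

Type E_6, Milnor number mu = 6.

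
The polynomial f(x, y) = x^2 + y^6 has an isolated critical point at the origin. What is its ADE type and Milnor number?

Type A_{5}, Milnor number mu = 5.

The Hessian of f at 0 has rank 1. Corank 1: A-series; mu = 5 gives A_5.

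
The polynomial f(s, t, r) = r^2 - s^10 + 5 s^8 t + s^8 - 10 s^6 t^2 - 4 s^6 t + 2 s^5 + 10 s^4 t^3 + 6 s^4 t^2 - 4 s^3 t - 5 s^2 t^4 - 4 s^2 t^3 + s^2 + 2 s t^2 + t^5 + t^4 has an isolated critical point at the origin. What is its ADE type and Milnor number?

Type A_{4}, Milnor number mu = 4.

The Hessian of f at 0 is [[2, 0, 0], [0, 0, 0], [0, 0, 2]] with rank 2, so corank 1. A Groebner basis of the Jacobian ideal J(f) in C{s,t,r} is {s^2, s + t^2, r}; counting standard monomials gives mu = 4. Corank 1: A-series; mu = 4 gives A_4.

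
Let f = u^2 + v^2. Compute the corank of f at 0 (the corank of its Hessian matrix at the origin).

0

Hessian at 0 has rank 2.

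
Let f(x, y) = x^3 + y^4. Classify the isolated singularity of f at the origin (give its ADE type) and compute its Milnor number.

The Hessian of f at 0 is [[0, 0], [0, 0]] with rank 0, so corank 2. A Groebner basis of the Jacobian ideal J(f) in C{x,y} is {y^3, x^2}; counting standard monomials gives mu = 6. Corank 2; j^3 = x^3 is a perfect cube, so E-series; the 4-jet and mu = 6 give E_6.

Type E6, Milnor number mu = 6.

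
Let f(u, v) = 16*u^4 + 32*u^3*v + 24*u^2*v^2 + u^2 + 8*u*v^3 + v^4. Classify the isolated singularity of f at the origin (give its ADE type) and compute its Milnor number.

Type A_3, Milnor number mu = 3.

The Hessian of f at 0 has rank 1. Corank 1: A-series; mu = 3 gives A_3.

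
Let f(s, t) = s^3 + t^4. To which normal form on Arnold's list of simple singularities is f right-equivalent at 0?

E6

The Hessian of f at 0 has rank 0. Corank 2; j^3 = s^3 is a perfect cube, so E-series; the 4-jet and mu = 6 give E_6.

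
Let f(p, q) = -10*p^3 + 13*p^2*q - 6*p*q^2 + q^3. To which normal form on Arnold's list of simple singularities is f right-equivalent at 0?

The Hessian of f at 0 has rank 0. Corank 2; j^3 = -(2*p - q)*(5*p^2 - 4*p*q + q^2) splits into three distinct lines over C (the quadratic factor has nonzero discriminant), so D_4.

D4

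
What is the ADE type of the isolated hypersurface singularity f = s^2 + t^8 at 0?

A7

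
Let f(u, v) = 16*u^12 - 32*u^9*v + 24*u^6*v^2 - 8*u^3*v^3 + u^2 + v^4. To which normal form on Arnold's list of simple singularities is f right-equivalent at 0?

The Hessian of f at 0 is [[2, 0], [0, 0]] with rank 1, so corank 1. A Groebner basis of the Jacobian ideal J(f) in C{u,v} is {v^3, u}; counting standard monomials gives mu = 3. Corank 1: A-series; mu = 3 gives A_3.

A3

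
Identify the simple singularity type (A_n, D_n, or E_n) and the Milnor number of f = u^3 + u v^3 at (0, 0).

Type E_7, Milnor number mu = 7.

The Hessian of f at 0 is [[0, 0], [0, 0]] with rank 0, so corank 2. A Groebner basis of the Jacobian ideal J(f) in C{u,v} is {u^3, u*v^2, 3*u^2 + v^3}; counting standard monomials gives mu = 7. Corank 2; j^3 = u^3 is a perfect cube, so E-series; the 4-jet and mu = 7 give E_7.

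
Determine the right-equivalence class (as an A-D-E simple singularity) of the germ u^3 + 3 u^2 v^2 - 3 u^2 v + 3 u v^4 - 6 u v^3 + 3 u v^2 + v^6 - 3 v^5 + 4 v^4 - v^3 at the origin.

E_6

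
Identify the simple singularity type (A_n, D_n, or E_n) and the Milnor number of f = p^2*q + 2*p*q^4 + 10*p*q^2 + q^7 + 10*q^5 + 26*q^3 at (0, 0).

Type D_4, Milnor number mu = 4.

The Hessian of f at 0 is [[0, 0], [0, 0]] with rank 0, so corank 2. A Groebner basis of the Jacobian ideal J(f) in C{p,q} is {q^3, p^2 - 22*q^2, p*q + 5*q^2}; counting standard monomials gives mu = 4. Corank 2; j^3 = q*(p^2 + 10*p*q + 26*q^2) splits into three distinct lines over C (the quadratic factor has nonzero discriminant), so D_4.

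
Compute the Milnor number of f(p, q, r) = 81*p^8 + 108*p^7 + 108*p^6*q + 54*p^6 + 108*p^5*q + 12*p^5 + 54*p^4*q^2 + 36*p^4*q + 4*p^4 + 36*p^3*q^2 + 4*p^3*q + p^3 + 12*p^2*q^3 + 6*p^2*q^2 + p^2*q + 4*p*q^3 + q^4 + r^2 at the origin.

The Hessian of f at 0 has rank 1. Corank 2; j^3 = p^2*(p + q) has shape L^2 M (L != M), so D-series; mu = 5 gives D_5.

5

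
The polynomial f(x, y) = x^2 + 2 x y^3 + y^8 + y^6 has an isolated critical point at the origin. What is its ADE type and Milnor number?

Type A_7, Milnor number mu = 7.

The Hessian of f at 0 has rank 1. Corank 1: A-series; mu = 7 gives A_7.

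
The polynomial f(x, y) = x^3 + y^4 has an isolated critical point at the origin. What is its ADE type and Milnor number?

Type E_6, Milnor number mu = 6.

The Hessian of f at 0 has rank 0. Corank 2; j^3 = x^3 is a perfect cube, so E-series; the 4-jet and mu = 6 give E_6.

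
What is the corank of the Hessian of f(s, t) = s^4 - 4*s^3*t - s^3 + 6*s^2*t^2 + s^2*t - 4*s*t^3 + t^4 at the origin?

The Hessian at 0 is [[0, 0], [0, 0]] of rank 0; hence corank 2.

2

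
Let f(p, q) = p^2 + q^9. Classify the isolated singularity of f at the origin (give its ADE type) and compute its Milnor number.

The Hessian of f at 0 has rank 1. Corank 1: A-series; mu = 8 gives A_8.

Type A_8, Milnor number mu = 8.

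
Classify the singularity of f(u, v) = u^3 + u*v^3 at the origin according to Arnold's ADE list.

E_7

The Hessian of f at 0 has rank 0. Corank 2; j^3 = u^3 is a perfect cube, so E-series; the 4-jet and mu = 7 give E_7.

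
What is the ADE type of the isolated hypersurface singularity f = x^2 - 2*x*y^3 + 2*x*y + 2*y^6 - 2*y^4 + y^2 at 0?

The Hessian of f at 0 is [[2, 2], [2, 2]] with rank 1, so corank 1. A Groebner basis of the Jacobian ideal J(f) in C{x,y} is {x*y^2 + x + y, -x + y^3 - y, x^2 + 2*x*y + y^2}; counting standard monomials gives mu = 5. Corank 1: A-series; mu = 5 gives A_5.

A_5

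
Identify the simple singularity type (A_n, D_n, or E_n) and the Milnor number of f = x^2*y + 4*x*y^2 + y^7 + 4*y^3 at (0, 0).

Type D_{8}, Milnor number mu = 8.

The Hessian of f at 0 has rank 0. Corank 2; j^3 = y*(x + 2*y)^2 has shape L^2 M (L != M), so D-series; mu = 8 gives D_8.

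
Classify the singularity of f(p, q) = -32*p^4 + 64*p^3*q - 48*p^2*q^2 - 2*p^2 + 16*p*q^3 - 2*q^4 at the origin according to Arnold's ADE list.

A_{3}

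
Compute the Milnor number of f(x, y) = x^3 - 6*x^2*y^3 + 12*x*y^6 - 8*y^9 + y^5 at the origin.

8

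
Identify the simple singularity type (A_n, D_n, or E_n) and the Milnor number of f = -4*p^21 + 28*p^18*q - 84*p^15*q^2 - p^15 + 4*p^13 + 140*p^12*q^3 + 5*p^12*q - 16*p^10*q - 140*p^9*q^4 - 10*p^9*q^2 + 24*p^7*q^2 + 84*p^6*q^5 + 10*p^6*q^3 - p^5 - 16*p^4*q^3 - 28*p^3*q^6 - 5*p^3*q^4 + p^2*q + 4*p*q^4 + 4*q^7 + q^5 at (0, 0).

The Hessian of f at 0 is [[0, 0], [0, 0]] with rank 0, so corank 2. A Groebner basis of the Jacobian ideal J(f) in C{p,q} is {p*q/2 + q^4, p*q^2, p^2 - 5*p*q/2}; counting standard monomials gives mu = 6. Corank 2; j^3 = p^2*q has shape L^2 M (L != M), so D-series; mu = 6 gives D_6.

Type D_{6}, Milnor number mu = 6.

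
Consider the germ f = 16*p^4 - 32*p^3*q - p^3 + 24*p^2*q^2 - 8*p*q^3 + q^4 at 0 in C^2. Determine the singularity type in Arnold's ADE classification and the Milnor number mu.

Type E_{6}, Milnor number mu = 6.

The Hessian of f at 0 has rank 0. Corank 2; j^3 = -p^3 is a perfect cube, so E-series; the 4-jet and mu = 6 give E_6.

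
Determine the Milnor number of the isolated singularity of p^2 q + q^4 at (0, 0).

5

The Hessian of f at 0 has rank 0. Corank 2; j^3 = p^2*q has shape L^2 M (L != M), so D-series; mu = 5 gives D_5.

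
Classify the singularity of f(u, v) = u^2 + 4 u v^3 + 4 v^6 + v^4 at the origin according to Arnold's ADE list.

The Hessian of f at 0 is [[2, 0], [0, 0]] with rank 1, so corank 1. A Groebner basis of the Jacobian ideal J(f) in C{u,v} is {v^3, u}; counting standard monomials gives mu = 3. Corank 1: A-series; mu = 3 gives A_3.

A_{3}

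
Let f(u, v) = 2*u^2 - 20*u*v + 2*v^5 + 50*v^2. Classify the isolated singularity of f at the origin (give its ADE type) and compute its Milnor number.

Type A_4, Milnor number mu = 4.

The Hessian of f at 0 is [[4, -20], [-20, 100]] with rank 1, so corank 1. A Groebner basis of the Jacobian ideal J(f) in C{u,v} is {v^4, u - 5*v}; counting standard monomials gives mu = 4. Corank 1: A-series; mu = 4 gives A_4.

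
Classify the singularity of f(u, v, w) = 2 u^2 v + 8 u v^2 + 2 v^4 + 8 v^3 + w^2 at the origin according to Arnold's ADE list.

The Hessian of f at 0 has rank 1. Corank 2; j^3 = 2*v*(u + 2*v)^2 has shape L^2 M (L != M), so D-series; mu = 5 gives D_5.

D_5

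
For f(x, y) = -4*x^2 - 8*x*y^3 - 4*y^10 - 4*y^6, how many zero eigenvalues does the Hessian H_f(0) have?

1

Hessian at 0 has rank 1.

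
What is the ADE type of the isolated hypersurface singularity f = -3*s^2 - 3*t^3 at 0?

The Hessian of f at 0 has rank 1. Corank 1: A-series; mu = 2 gives A_2.

A_2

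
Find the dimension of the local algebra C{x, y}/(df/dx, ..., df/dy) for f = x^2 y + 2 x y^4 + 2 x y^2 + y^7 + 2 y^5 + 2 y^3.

4

The Hessian of f at 0 is [[0, 0], [0, 0]] with rank 0, so corank 2. A Groebner basis of the Jacobian ideal J(f) in C{x,y} is {y^3, x^2 + 2*y^2, x*y + y^2}; counting standard monomials gives mu = 4. Corank 2; j^3 = y*(x^2 + 2*x*y + 2*y^2) splits into three distinct lines over C (the quadratic factor has nonzero discriminant), so D_4.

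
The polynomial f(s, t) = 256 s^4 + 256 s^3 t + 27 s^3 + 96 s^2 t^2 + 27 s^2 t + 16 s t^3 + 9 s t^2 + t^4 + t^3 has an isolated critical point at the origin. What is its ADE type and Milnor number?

Type E_6, Milnor number mu = 6.

The Hessian of f at 0 is [[0, 0], [0, 0]] with rank 0, so corank 2. A Groebner basis of the Jacobian ideal J(f) in C{s,t} is {t^4, s*t^2 + 11*t^3/36, s^2 + 2*s*t/3 + t^2/9}; counting standard monomials gives mu = 6. Corank 2; j^3 = (3*s + t)^3 is a perfect cube, so E-series; the 4-jet and mu = 6 give E_6.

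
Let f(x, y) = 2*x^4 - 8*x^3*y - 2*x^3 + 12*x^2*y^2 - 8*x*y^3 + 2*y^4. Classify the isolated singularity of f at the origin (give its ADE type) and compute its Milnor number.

The Hessian of f at 0 is [[0, 0], [0, 0]] with rank 0, so corank 2. A Groebner basis of the Jacobian ideal J(f) in C{x,y} is {y^4, x*y^2 - y^3/3, x^2}; counting standard monomials gives mu = 6. Corank 2; j^3 = -2*x^3 is a perfect cube, so E-series; the 4-jet and mu = 6 give E_6.

Type E_{6}, Milnor number mu = 6.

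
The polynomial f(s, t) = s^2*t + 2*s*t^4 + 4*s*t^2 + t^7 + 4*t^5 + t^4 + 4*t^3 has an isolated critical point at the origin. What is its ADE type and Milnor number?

The Hessian of f at 0 has rank 0. Corank 2; j^3 = t*(s + 2*t)^2 has shape L^2 M (L != M), so D-series; mu = 5 gives D_5.

Type D5, Milnor number mu = 5.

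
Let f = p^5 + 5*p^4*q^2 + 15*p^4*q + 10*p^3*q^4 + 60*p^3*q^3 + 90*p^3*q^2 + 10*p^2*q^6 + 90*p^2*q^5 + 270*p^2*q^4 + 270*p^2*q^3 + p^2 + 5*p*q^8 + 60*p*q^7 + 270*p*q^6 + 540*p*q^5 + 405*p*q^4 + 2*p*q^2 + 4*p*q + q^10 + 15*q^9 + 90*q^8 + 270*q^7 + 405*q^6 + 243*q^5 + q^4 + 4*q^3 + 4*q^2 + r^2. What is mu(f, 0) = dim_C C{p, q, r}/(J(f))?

The Hessian of f at 0 has rank 2. Corank 1: A-series; mu = 4 gives A_4.

4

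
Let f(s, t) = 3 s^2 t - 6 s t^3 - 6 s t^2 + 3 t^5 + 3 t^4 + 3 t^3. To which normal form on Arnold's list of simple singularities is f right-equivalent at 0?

The Hessian of f at 0 has rank 0. Corank 2; j^3 = 3*t*(s - t)^2 has shape L^2 M (L != M), so D-series; mu = 5 gives D_5.

D5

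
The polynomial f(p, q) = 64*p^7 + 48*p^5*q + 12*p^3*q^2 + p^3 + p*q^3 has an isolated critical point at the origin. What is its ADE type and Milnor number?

Type E7, Milnor number mu = 7.

The Hessian of f at 0 is [[0, 0], [0, 0]] with rank 0, so corank 2. A Groebner basis of the Jacobian ideal J(f) in C{p,q} is {p^3, p*q^2, 3*p^2 + q^3}; counting standard monomials gives mu = 7. Corank 2; j^3 = p^3 is a perfect cube, so E-series; the 4-jet and mu = 7 give E_7.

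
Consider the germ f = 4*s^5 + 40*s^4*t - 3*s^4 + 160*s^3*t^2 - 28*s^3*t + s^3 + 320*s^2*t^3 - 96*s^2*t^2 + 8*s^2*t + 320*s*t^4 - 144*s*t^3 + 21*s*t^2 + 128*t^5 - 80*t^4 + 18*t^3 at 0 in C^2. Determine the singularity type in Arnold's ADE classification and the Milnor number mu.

Type D_{5}, Milnor number mu = 5.

The Hessian of f at 0 has rank 0. Corank 2; j^3 = (s + 2*t)*(s + 3*t)^2 has shape L^2 M (L != M), so D-series; mu = 5 gives D_5.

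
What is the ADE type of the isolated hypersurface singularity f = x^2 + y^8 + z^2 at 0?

The Hessian of f at 0 has rank 2. Corank 1: A-series; mu = 7 gives A_7.

A7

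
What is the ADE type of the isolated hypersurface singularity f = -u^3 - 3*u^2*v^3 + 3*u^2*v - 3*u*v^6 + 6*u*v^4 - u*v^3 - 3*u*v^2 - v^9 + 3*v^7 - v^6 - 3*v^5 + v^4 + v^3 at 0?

The Hessian of f at 0 has rank 0. Corank 2; j^3 = -(u - v)^3 is a perfect cube, so E-series; the 4-jet and mu = 7 give E_7.

E7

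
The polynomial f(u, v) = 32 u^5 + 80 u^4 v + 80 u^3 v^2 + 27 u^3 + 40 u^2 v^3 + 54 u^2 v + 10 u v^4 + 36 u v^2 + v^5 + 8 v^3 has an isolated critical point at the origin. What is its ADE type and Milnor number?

Type E_{8}, Milnor number mu = 8.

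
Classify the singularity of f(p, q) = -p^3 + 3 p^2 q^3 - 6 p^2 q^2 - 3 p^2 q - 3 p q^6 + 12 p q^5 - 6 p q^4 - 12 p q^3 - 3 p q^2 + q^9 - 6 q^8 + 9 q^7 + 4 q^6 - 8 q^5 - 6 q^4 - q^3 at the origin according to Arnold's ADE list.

E_8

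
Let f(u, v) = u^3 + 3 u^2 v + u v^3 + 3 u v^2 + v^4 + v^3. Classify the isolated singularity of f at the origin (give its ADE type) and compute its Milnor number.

The Hessian of f at 0 has rank 0. Corank 2; j^3 = (u + v)^3 is a perfect cube, so E-series; the 4-jet and mu = 7 give E_7.

Type E_{7}, Milnor number mu = 7.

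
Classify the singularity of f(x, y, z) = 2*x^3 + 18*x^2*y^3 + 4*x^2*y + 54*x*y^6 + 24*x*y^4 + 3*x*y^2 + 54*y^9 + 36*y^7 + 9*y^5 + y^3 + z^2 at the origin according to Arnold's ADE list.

D_4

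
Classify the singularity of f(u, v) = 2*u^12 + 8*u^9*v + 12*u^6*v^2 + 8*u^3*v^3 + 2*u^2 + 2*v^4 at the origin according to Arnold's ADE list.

The Hessian of f at 0 has rank 1. Corank 1: A-series; mu = 3 gives A_3.

A3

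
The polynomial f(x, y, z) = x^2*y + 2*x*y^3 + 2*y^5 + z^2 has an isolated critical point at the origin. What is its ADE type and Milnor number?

Type D_{6}, Milnor number mu = 6.

The Hessian of f at 0 has rank 1. Corank 2; j^3 = x^2*y has shape L^2 M (L != M), so D-series; mu = 6 gives D_6.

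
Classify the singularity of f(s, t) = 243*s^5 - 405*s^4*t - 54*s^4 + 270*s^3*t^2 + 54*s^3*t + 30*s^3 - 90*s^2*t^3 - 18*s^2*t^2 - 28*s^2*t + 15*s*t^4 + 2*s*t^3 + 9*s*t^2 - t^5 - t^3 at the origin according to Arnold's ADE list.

The Hessian of f at 0 has rank 0. Corank 2; j^3 = (3*s - t)*(10*s^2 - 6*s*t + t^2) splits into three distinct lines over C (the quadratic factor has nonzero discriminant), so D_4.

D_4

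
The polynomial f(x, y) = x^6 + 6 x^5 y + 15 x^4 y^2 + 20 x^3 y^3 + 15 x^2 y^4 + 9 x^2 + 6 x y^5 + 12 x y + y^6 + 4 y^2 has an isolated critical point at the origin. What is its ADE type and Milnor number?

Type A_{5}, Milnor number mu = 5.

The Hessian of f at 0 has rank 1. Corank 1: A-series; mu = 5 gives A_5.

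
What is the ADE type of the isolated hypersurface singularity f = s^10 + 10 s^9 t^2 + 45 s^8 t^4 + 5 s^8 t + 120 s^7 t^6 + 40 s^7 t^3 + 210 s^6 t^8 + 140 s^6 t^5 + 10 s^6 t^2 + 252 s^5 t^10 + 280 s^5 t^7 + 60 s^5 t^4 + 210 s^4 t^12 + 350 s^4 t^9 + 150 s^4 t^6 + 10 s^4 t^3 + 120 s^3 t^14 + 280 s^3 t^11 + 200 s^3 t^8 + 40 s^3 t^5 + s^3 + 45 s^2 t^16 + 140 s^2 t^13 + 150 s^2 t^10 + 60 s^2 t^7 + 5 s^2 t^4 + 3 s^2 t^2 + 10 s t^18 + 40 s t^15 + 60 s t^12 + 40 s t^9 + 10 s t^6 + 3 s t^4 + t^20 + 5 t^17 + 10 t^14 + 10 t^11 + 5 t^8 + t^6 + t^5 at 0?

The Hessian of f at 0 has rank 0. Corank 2; j^3 = s^3 is a perfect cube, so E-series; the 5-jet and mu = 8 give E_8.

E_{8}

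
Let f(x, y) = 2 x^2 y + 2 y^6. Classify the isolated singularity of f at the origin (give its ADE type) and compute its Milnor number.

The Hessian of f at 0 is [[0, 0], [0, 0]] with rank 0, so corank 2. A Groebner basis of the Jacobian ideal J(f) in C{x,y} is {x^2/6 + y^5, x^3, x*y}; counting standard monomials gives mu = 7. Corank 2; j^3 = 2*x^2*y has shape L^2 M (L != M), so D-series; mu = 7 gives D_7.

Type D_{7}, Milnor number mu = 7.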